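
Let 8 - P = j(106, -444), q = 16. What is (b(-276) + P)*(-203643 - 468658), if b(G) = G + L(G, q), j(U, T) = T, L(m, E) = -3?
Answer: -116308073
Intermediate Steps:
P = 452 (P = 8 - 1*(-444) = 8 + 444 = 452)
b(G) = -3 + G (b(G) = G - 3 = -3 + G)
(b(-276) + P)*(-203643 - 468658) = ((-3 - 276) + 452)*(-203643 - 468658) = (-279 + 452)*(-672301) = 173*(-672301) = -116308073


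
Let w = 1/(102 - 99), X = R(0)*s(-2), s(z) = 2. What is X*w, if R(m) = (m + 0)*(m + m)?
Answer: 0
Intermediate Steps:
R(m) = 2*m² (R(m) = m*(2*m) = 2*m²)
X = 0 (X = (2*0²)*2 = (2*0)*2 = 0*2 = 0)
w = ⅓ (w = 1/3 = ⅓ ≈ 0.33333)
X*w = 0*(⅓) = 0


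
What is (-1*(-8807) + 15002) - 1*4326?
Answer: 19483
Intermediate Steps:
(-1*(-8807) + 15002) - 1*4326 = (8807 + 15002) - 4326 = 23809 - 4326 = 19483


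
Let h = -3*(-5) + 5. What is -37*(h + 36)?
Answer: -2072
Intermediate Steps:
h = 20 (h = 15 + 5 = 20)
-37*(h + 36) = -37*(20 + 36) = -37*56 = -2072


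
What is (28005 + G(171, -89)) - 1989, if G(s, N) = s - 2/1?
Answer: 26185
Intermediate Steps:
G(s, N) = -2 + s (G(s, N) = s - 2*1 = s - 2 = -2 + s)
(28005 + G(171, -89)) - 1989 = (28005 + (-2 + 171)) - 1989 = (28005 + 169) - 1989 = 28174 - 1989 = 26185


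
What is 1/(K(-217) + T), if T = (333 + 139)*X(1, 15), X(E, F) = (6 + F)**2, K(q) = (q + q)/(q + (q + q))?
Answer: 3/624458 ≈ 4.8042e-6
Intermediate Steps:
K(q) = 2/3 (K(q) = (2*q)/(q + 2*q) = (2*q)/((3*q)) = (2*q)*(1/(3*q)) = 2/3)
T = 208152 (T = (333 + 139)*(6 + 15)**2 = 472*21**2 = 472*441 = 208152)
1/(K(-217) + T) = 1/(2/3 + 208152) = 1/(624458/3) = 3/624458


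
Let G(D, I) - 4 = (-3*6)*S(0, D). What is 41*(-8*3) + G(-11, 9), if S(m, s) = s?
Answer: -782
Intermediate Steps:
G(D, I) = 4 - 18*D (G(D, I) = 4 + (-3*6)*D = 4 - 18*D)
41*(-8*3) + G(-11, 9) = 41*(-8*3) + (4 - 18*(-11)) = 41*(-24) + (4 + 198) = -984 + 202 = -782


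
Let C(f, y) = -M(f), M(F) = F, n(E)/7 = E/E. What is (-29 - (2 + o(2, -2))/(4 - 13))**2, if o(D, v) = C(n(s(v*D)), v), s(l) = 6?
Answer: 70756/81 ≈ 873.53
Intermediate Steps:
n(E) = 7 (n(E) = 7*(E/E) = 7*1 = 7)
C(f, y) = -f
o(D, v) = -7 (o(D, v) = -1*7 = -7)
(-29 - (2 + o(2, -2))/(4 - 13))**2 = (-29 - (2 - 7)/(4 - 13))**2 = (-29 - (-5)/(-9))**2 = (-29 - (-5)*(-1)/9)**2 = (-29 - 1*5/9)**2 = (-29 - 5/9)**2 = (-266/9)**2 = 70756/81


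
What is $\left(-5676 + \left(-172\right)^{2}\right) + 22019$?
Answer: $45927$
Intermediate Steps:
$\left(-5676 + \left(-172\right)^{2}\right) + 22019 = \left(-5676 + 29584\right) + 22019 = 23908 + 22019 = 45927$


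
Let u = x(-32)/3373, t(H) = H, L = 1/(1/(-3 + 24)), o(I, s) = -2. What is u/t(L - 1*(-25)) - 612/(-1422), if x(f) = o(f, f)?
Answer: 2637607/6128741 ≈ 0.43037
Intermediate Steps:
x(f) = -2
L = 21 (L = 1/(1/21) = 21)
u = -2/3373 ≈ -0.00059294
u/t(L - 1*(-25)) - 612/(-1422) = -2/(3373*(21 - 1*(-25))) - 612/(-1422) = -2/(3373*(21 + 25)) - 612*(-1/1422) = -2/3373/46 + 34/79 = -2/3373*1/46 + 34/79 = -1/77579 + 34/79 = 2637607/6128741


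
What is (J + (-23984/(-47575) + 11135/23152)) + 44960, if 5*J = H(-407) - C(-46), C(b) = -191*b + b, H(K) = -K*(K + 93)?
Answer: 19444433980553/1101456400 ≈ 17653.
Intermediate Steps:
H(K) = -K*(93 + K)
C(b) = -190*b
J = -136538/5 (J = (-1*(-407)*(93 - 407) - (-190)*(-46))/5 = (-1*(-407)*(-314) - 1*8740)/5 = (-127798 - 8740)/5 = (⅕)*(-136538) = -136538/5 ≈ -27308.)
(J + (-23984/(-47575) + 11135/23152)) + 44960 = (-136538/5 + (-23984/(-47575) + 11135/23152)) + 44960 = (-136538/5 + (-23984*(-1/47575) + 11135*(1/23152))) + 44960 = (-136538/5 + (23984/47575 + 11135/23152)) + 44960 = (-136538/5 + 1085025193/1101456400) + 44960 = -30077045763447/1101456400 + 44960 = 19444433980553/1101456400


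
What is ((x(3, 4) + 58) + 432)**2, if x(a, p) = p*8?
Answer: 272484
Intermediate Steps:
x(a, p) = 8*p
((x(3, 4) + 58) + 432)**2 = ((8*4 + 58) + 432)**2 = ((32 + 58) + 432)**2 = (90 + 432)**2 = 522**2 = 272484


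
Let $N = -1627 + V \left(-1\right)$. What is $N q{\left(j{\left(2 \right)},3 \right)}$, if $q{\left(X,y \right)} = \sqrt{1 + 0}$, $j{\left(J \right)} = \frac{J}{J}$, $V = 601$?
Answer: $-2228$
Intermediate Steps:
$j{\left(J \right)} = 1$
$q{\left(X,y \right)} = 1$ ($q{\left(X,y \right)} = \sqrt{1} = 1$)
$N = -2228$ ($N = -1627 + 601 \left(-1\right) = -1627 - 601 = -2228$)
$N q{\left(j{\left(2 \right)},3 \right)} = \left(-2228\right) 1 = -2228$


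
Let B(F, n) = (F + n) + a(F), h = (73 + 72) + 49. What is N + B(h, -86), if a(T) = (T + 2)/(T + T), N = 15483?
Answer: 1512376/97 ≈ 15592.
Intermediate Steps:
a(T) = (2 + T)/(2*T) (a(T) = (2 + T)/((2*T)) = (2 + T)*(1/(2*T)) = (2 + T)/(2*T))
h = 194 (h = 145 + 49 = 194)
B(F, n) = F + n + (2 + F)/(2*F) (B(F, n) = (F + n) + (2 + F)/(2*F) = F + n + (2 + F)/(2*F))
N + B(h, -86) = 15483 + (½ + 194 - 86 + 1/194) = 15483 + 10525/97 = 1512376/97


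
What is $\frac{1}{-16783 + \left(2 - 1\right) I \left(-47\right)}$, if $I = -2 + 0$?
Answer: $- \frac{1}{16689} \approx -5.992 \cdot 10^{-5}$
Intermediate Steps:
$I = -2$
$\frac{1}{-16783 + \left(2 - 1\right) I \left(-47\right)} = \frac{1}{-16783 + \left(2 - 1\right) \left(-2\right) \left(-47\right)} = \frac{1}{-16783 + 1 \left(-2\right) \left(-47\right)} = \frac{1}{-16783 - -94} = \frac{1}{-16783 + 94} = \frac{1}{-16689} = - \frac{1}{16689}$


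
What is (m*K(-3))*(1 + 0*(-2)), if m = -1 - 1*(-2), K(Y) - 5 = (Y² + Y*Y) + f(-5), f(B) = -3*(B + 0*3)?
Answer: 38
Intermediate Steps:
f(B) = -3*B (f(B) = -3*(B + 0) = -3*B)
K(Y) = 20 + 2*Y² (K(Y) = 5 + ((Y² + Y*Y) - 3*(-5)) = 5 + ((Y² + Y²) + 15) = 5 + (2*Y² + 15) = 5 + (15 + 2*Y²) = 20 + 2*Y²)
m = 1 (m = -1 + 2 = 1)
(m*K(-3))*(1 + 0*(-2)) = (1*(20 + 2*(-3)²))*(1 + 0*(-2)) = (1*(20 + 2*9))*(1 + 0) = (1*(20 + 18))*1 = (1*38)*1 = 38*1 = 38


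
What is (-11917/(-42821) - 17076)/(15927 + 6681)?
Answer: -731199479/968097168 ≈ -0.75530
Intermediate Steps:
(-11917/(-42821) - 17076)/(15927 + 6681) = (-11917*(-1/42821) - 17076)/22608 = (11917/42821 - 17076)*(1/22608) = -731199479/42821*1/22608 = -731199479/968097168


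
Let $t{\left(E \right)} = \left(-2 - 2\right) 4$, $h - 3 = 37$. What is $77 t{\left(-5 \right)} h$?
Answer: $-49280$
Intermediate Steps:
$h = 40$ ($h = 3 + 37 = 40$)
$t{\left(E \right)} = -16$ ($t{\left(E \right)} = \left(-4\right) 4 = -16$)
$77 t{\left(-5 \right)} h = 77 \left(-16\right) 40 = \left(-1232\right) 40 = -49280$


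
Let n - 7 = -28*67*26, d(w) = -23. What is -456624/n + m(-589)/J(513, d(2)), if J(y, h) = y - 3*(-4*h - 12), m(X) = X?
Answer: 13704773/1901991 ≈ 7.2055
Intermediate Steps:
J(y, h) = 36 + y + 12*h (J(y, h) = y - 3*(-12 - 4*h) = y + (36 + 12*h) = 36 + y + 12*h)
n = -48769 (n = 7 - 28*67*26 = 7 - 1876*26 = 7 - 48776 = -48769)
-456624/n + m(-589)/J(513, d(2)) = -456624/(-48769) - 589/(36 + 513 + 12*(-23)) = -456624*(-1/48769) - 589/(36 + 513 - 276) = 65232/6967 - 589/273 = 13704773/1901991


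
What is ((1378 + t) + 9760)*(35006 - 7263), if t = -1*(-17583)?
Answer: 796806703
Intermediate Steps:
t = 17583
((1378 + t) + 9760)*(35006 - 7263) = ((1378 + 17583) + 9760)*(35006 - 7263) = (18961 + 9760)*27743 = 28721*27743 = 796806703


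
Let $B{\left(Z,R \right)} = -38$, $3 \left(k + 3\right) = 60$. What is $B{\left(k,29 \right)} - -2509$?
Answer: $2471$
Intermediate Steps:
$k = 17$ ($k = -3 + \frac{1}{3} \cdot 60 = -3 + 20 = 17$)
$B{\left(k,29 \right)} - -2509 = -38 - -2509 = -38 + 2509 = 2471$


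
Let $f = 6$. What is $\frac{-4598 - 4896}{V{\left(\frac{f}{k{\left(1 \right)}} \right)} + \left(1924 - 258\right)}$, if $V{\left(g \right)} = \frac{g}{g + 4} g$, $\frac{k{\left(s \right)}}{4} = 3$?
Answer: $- \frac{170892}{29989} \approx -5.6985$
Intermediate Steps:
$k{\left(s \right)} = 12$ ($k{\left(s \right)} = 4 \cdot 3 = 12$)
$V{\left(g \right)} = \frac{g^{2}}{4 + g}$ ($V{\left(g \right)} = \frac{g}{4 + g} g = \frac{g^{2}}{4 + g}$)
$\frac{-4598 - 4896}{V{\left(\frac{f}{k{\left(1 \right)}} \right)} + \left(1924 - 258\right)} = \frac{-4598 - 4896}{\frac{\left(\frac{6}{12}\right)^{2}}{4 + \frac{6}{12}} + \left(1924 - 258\right)} = - \frac{9494}{\frac{\left(6 \cdot \frac{1}{12}\right)^{2}}{4 + 6 \cdot \frac{1}{12}} + \left(1924 - 258\right)} = - \frac{9494}{\frac{1}{4 \left(4 + \frac{1}{2}\right)} + 1666} = - \frac{9494}{\frac{1}{4 \cdot \frac{9}{2}} + 1666} = - \frac{9494}{\frac{1}{4} \cdot \frac{2}{9} + 1666} = - \frac{9494}{\frac{1}{18} + 1666} = - \frac{9494}{\frac{29989}{18}} = \left(-9494\right) \frac{18}{29989} = - \frac{170892}{29989}$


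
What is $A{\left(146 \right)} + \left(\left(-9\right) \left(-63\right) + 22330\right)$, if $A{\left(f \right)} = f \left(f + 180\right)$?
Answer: $70493$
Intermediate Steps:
$A{\left(f \right)} = f \left(180 + f\right)$
$A{\left(146 \right)} + \left(\left(-9\right) \left(-63\right) + 22330\right) = 146 \left(180 + 146\right) + \left(\left(-9\right) \left(-63\right) + 22330\right) = 146 \cdot 326 + \left(567 + 22330\right) = 47596 + 22897 = 70493$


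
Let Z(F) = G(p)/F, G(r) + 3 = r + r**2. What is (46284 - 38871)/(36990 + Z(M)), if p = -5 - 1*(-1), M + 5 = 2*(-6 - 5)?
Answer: 22239/110969 ≈ 0.20041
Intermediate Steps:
M = -27 (M = -5 + 2*(-6 - 5) = -5 + 2*(-11) = -5 - 22 = -27)
p = -4 (p = -5 + 1 = -4)
G(r) = -3 + r + r**2 (G(r) = -3 + (r + r**2) = -3 + r + r**2)
Z(F) = 9/F (Z(F) = (-3 - 4 + (-4)**2)/F = (-3 - 4 + 16)/F = 9/F)
(46284 - 38871)/(36990 + Z(M)) = (46284 - 38871)/(36990 + 9/(-27)) = 7413/(36990 + 9*(-1/27)) = 7413/(36990 - 1/3) = 7413/(110969/3) = 7413*(3/110969) = 22239/110969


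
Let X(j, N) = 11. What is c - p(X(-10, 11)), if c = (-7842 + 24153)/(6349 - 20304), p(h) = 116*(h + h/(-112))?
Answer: -494589303/390740 ≈ -1265.8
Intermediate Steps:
p(h) = 3219*h/28 (p(h) = 116*(h + h*(-1/112)) = 116*(h - h/112) = 116*(111*h/112) = 3219*h/28)
c = -16311/13955 (c = 16311/(-13955) = 16311*(-1/13955) = -16311/13955 ≈ -1.1688)
c - p(X(-10, 11)) = -16311/13955 - 3219*11/28 = -16311/13955 - 1*35409/28 = -16311/13955 - 35409/28 = -494589303/390740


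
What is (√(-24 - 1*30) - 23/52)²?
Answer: (23 - 156*I*√6)²/2704 ≈ -53.804 - 6.5006*I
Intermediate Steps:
(√(-24 - 1*30) - 23/52)² = (√(-24 - 30) - 23*1/52)² = (√(-54) - 23/52)² = (3*I*√6 - 23/52)² = (-23/52 + 3*I*√6)²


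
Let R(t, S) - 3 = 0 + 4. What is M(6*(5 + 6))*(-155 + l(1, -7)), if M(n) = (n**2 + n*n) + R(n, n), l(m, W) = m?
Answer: -1342726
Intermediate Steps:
R(t, S) = 7 (R(t, S) = 3 + (0 + 4) = 3 + 4 = 7)
M(n) = 7 + 2*n**2 (M(n) = (n**2 + n*n) + 7 = (n**2 + n**2) + 7 = 2*n**2 + 7 = 7 + 2*n**2)
M(6*(5 + 6))*(-155 + l(1, -7)) = (7 + 2*(6*(5 + 6))**2)*(-155 + 1) = (7 + 2*(6*11)**2)*(-154) = (7 + 2*66**2)*(-154) = (7 + 2*4356)*(-154) = (7 + 8712)*(-154) = 8719*(-154) = -1342726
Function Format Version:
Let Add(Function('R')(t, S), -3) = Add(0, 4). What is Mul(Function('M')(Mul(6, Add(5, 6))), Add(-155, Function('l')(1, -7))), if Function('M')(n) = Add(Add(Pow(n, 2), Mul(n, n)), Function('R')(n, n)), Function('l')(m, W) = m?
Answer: -1342726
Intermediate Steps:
Function('R')(t, S) = 7 (Function('R')(t, S) = Add(3, Add(0, 4)) = Add(3, 4) = 7)
Function('M')(n) = Add(7, Mul(2, Pow(n, 2))) (Function('M')(n) = Add(Add(Pow(n, 2), Mul(n, n)), 7) = Add(Add(Pow(n, 2), Pow(n, 2)), 7) = Add(Mul(2, Pow(n, 2)), 7) = Add(7, Mul(2, Pow(n, 2))))
Mul(Function('M')(Mul(6, Add(5, 6))), Add(-155, Function('l')(1, -7))) = Mul(Add(7, Mul(2, Pow(Mul(6, Add(5, 6)), 2))), Add(-155, 1)) = Mul(Add(7, Mul(2, Pow(Mul(6, 11), 2))), -154) = Mul(Add(7, Mul(2, Pow(66, 2))), -154) = Mul(Add(7, Mul(2, 4356)), -154) = Mul(Add(7, 8712), -154) = Mul(8719, -154) = -1342726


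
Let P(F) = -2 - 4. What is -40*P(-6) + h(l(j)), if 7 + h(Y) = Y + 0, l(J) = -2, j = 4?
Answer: 231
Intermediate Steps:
P(F) = -6
h(Y) = -7 + Y (h(Y) = -7 + (Y + 0) = -7 + Y)
-40*P(-6) + h(l(j)) = -40*(-6) + (-7 - 2) = 240 - 9 = 231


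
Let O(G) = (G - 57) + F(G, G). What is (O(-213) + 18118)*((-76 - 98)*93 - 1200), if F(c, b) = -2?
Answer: -310199172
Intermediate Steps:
O(G) = -59 + G (O(G) = (G - 57) - 2 = (-57 + G) - 2 = -59 + G)
(O(-213) + 18118)*((-76 - 98)*93 - 1200) = ((-59 - 213) + 18118)*((-76 - 98)*93 - 1200) = (-272 + 18118)*(-174*93 - 1200) = 17846*(-16182 - 1200) = 17846*(-17382) = -310199172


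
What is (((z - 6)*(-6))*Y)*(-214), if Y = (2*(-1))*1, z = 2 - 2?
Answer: 15408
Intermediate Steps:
z = 0
Y = -2 (Y = -2*1 = -2)
(((z - 6)*(-6))*Y)*(-214) = (((0 - 6)*(-6))*(-2))*(-214) = (-6*(-6)*(-2))*(-214) = (36*(-2))*(-214) = -72*(-214) = 15408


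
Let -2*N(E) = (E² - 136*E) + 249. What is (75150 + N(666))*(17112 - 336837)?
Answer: 64881474525/2 ≈ 3.2441e+10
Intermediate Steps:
N(E) = -249/2 + 68*E - E²/2 (N(E) = -((E² - 136*E) + 249)/2 = -(249 + E² - 136*E)/2 = -249/2 + 68*E - E²/2)
(75150 + N(666))*(17112 - 336837) = (75150 + (-249/2 + 68*666 - ½*666²))*(17112 - 336837) = (75150 + (-249/2 + 45288 - ½*443556))*(-319725) = (75150 + (-249/2 + 45288 - 221778))*(-319725) = (75150 - 353229/2)*(-319725) = -202929/2*(-319725) = 64881474525/2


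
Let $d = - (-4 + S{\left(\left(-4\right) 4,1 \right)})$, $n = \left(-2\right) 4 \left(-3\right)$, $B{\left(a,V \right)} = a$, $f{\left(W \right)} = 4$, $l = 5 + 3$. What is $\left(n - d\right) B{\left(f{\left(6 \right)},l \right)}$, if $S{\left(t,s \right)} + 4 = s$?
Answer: $68$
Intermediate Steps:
$S{\left(t,s \right)} = -4 + s$
$l = 8$
$n = 24$ ($n = \left(-8\right) \left(-3\right) = 24$)
$d = 7$ ($d = - (-4 + \left(-4 + 1\right)) = - (-4 - 3) = \left(-1\right) \left(-7\right) = 7$)
$\left(n - d\right) B{\left(f{\left(6 \right)},l \right)} = \left(24 - 7\right) 4 = 17 \cdot 4 = 68$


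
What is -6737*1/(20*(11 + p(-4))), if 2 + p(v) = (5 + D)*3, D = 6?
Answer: -6737/840 ≈ -8.0202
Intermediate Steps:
p(v) = 31 (p(v) = -2 + (5 + 6)*3 = -2 + 11*3 = -2 + 33 = 31)
-6737*1/(20*(11 + p(-4))) = -6737*1/(20*(11 + 31)) = -6737/(20*42) = -6737/840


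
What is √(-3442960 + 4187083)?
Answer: √744123 ≈ 862.63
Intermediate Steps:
√(-3442960 + 4187083) = √744123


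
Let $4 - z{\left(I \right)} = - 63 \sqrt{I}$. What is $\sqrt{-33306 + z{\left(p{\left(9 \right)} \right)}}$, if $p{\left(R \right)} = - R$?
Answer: $\sqrt{-33302 + 189 i} \approx 0.5178 + 182.49 i$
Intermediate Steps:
$z{\left(I \right)} = 4 + 63 \sqrt{I}$ ($z{\left(I \right)} = 4 - - 63 \sqrt{I} = 4 + 63 \sqrt{I}$)
$\sqrt{-33306 + z{\left(p{\left(9 \right)} \right)}} = \sqrt{-33306 + \left(4 + 63 \sqrt{\left(-1\right) 9}\right)} = \sqrt{-33306 + \left(4 + 63 \sqrt{-9}\right)} = \sqrt{-33306 + \left(4 + 63 \cdot 3 i\right)} = \sqrt{-33306 + \left(4 + 189 i\right)} = \sqrt{-33302 + 189 i}$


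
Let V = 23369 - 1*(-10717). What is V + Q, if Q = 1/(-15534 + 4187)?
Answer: 386773841/11347 ≈ 34086.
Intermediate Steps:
Q = -1/11347 (Q = 1/(-11347) = -1/11347 ≈ -8.8129e-5)
V = 34086 (V = 23369 + 10717 = 34086)
V + Q = 34086 - 1/11347 = 386773841/11347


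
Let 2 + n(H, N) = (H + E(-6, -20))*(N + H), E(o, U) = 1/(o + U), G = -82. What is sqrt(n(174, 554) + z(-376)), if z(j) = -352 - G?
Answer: 2*sqrt(31593) ≈ 355.49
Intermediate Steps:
E(o, U) = 1/(U + o)
n(H, N) = -2 + (-1/26 + H)*(H + N) (n(H, N) = -2 + (H + 1/(-20 - 6))*(N + H) = -2 + (H + 1/(-26))*(H + N) = -2 + (H - 1/26)*(H + N) = -2 + (-1/26 + H)*(H + N))
z(j) = -270 (z(j) = -352 - 1*(-82) = -352 + 82 = -270)
sqrt(n(174, 554) + z(-376)) = sqrt((-2 + 174**2 - 1/26*174 - 1/26*554 + 174*554) - 270) = sqrt((-2 + 30276 - 87/13 - 277/13 + 96396) - 270) = sqrt(126642 - 270) = sqrt(126372) = 2*sqrt(31593)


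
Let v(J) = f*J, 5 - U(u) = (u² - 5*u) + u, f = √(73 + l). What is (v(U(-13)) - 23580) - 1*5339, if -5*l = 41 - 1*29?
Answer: -28919 - 216*√1765/5 ≈ -30734.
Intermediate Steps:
l = -12/5 (l = -(41 - 1*29)/5 = -(41 - 29)/5 = -⅕*12 = -12/5 ≈ -2.4000)
f = √1765/5 (f = √(73 - 12/5) = √(353/5) = √1765/5 ≈ 8.4024)
U(u) = 5 - u² + 4*u (U(u) = 5 - ((u² - 5*u) + u) = 5 - (u² - 4*u) = 5 + (-u² + 4*u) = 5 - u² + 4*u)
v(J) = J*√1765/5 (v(J) = (√1765/5)*J = J*√1765/5)
(v(U(-13)) - 23580) - 1*5339 = ((5 - 1*(-13)² + 4*(-13))*√1765/5 - 23580) - 1*5339 = ((5 - 1*169 - 52)*√1765/5 - 23580) - 5339 = ((5 - 169 - 52)*√1765/5 - 23580) - 5339 = ((⅕)*(-216)*√1765 - 23580) - 5339 = (-216*√1765/5 - 23580) - 5339 = (-23580 - 216*√1765/5) - 5339 = -28919 - 216*√1765/5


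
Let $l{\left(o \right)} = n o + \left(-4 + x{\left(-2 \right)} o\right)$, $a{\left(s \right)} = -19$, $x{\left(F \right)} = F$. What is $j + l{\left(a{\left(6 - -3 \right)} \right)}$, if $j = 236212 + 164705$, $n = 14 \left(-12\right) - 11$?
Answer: $404352$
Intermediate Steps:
$n = -179$ ($n = -168 - 11 = -179$)
$l{\left(o \right)} = -4 - 181 o$ ($l{\left(o \right)} = - 179 o - \left(4 + 2 o\right) = -4 - 181 o$)
$j = 400917$
$j + l{\left(a{\left(6 - -3 \right)} \right)} = 400917 - -3435 = 400917 + \left(-4 + 3439\right) = 400917 + 3435 = 404352$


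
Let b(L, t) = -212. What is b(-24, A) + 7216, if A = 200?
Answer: 7004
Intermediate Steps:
b(-24, A) + 7216 = -212 + 7216 = 7004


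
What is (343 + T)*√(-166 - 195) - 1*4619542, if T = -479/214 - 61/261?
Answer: -4619542 + 361377131*I/55854 ≈ -4.6195e+6 + 6470.0*I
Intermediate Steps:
T = -138073/55854 (T = -479*1/214 - 61*1/261 = -479/214 - 61/261 = -138073/55854 ≈ -2.4720)
(343 + T)*√(-166 - 195) - 1*4619542 = (343 - 138073/55854)*√(-166 - 195) - 1*4619542 = 19019849*√(-361)/55854 - 4619542 = 19019849*(19*I)/55854 - 4619542 = 361377131*I/55854 - 4619542 = -4619542 + 361377131*I/55854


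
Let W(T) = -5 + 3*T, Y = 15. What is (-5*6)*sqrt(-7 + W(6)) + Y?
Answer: 15 - 30*sqrt(6) ≈ -58.485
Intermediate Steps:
(-5*6)*sqrt(-7 + W(6)) + Y = (-5*6)*sqrt(-7 + (-5 + 3*6)) + 15 = -30*sqrt(-7 + (-5 + 18)) + 15 = -30*sqrt(-7 + 13) + 15 = -30*sqrt(6) + 15 = 15 - 30*sqrt(6)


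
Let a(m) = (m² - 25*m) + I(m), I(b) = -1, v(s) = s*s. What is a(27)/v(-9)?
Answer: 53/81 ≈ 0.65432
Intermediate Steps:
v(s) = s²
a(m) = -1 + m² - 25*m (a(m) = (m² - 25*m) - 1 = -1 + m² - 25*m)
a(27)/v(-9) = (-1 + 27² - 25*27)/((-9)²) = (-1 + 729 - 675)/81 = 53*(1/81) = 53/81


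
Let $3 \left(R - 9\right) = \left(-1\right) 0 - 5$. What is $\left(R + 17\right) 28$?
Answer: $\frac{2044}{3} \approx 681.33$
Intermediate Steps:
$R = \frac{22}{3}$ ($R = 9 + \frac{\left(-1\right) 0 - 5}{3} = 9 + \frac{0 - 5}{3} = 9 + \frac{1}{3} \left(-5\right) = 9 - \frac{5}{3} = \frac{22}{3} \approx 7.3333$)
$\left(R + 17\right) 28 = \left(\frac{22}{3} + 17\right) 28 = \frac{73}{3} \cdot 28 = \frac{2044}{3}$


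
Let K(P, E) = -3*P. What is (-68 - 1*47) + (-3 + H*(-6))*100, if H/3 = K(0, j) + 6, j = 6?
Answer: -11215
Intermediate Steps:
H = 18 (H = 3*(-3*0 + 6) = 3*(0 + 6) = 3*6 = 18)
(-68 - 1*47) + (-3 + H*(-6))*100 = (-68 - 1*47) + (-3 + 18*(-6))*100 = (-68 - 47) + (-3 - 108)*100 = -115 - 111*100 = -115 - 11100 = -11215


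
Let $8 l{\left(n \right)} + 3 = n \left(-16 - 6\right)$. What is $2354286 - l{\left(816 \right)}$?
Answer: $\frac{18852243}{8} \approx 2.3565 \cdot 10^{6}$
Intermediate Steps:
$l{\left(n \right)} = - \frac{3}{8} - \frac{11 n}{4}$ ($l{\left(n \right)} = - \frac{3}{8} + \frac{n \left(-16 - 6\right)}{8} = - \frac{3}{8} + \frac{n \left(-22\right)}{8} = - \frac{3}{8} + \frac{\left(-22\right) n}{8} = - \frac{3}{8} - \frac{11 n}{4}$)
$2354286 - l{\left(816 \right)} = 2354286 - \left(- \frac{3}{8} - 2244\right) = 2354286 - - \frac{17955}{8} = 2354286 + \frac{17955}{8} = \frac{18852243}{8}$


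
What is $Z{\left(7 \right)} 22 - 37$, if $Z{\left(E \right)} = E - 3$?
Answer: $51$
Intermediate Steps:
$Z{\left(E \right)} = -3 + E$
$Z{\left(7 \right)} 22 - 37 = \left(-3 + 7\right) 22 - 37 = 4 \cdot 22 - 37 = 88 - 37 = 51$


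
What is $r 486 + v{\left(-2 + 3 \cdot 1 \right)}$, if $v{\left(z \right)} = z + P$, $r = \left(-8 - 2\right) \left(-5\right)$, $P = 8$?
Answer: $24309$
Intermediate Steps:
$r = 50$ ($r = \left(-10\right) \left(-5\right) = 50$)
$v{\left(z \right)} = 8 + z$ ($v{\left(z \right)} = z + 8 = 8 + z$)
$r 486 + v{\left(-2 + 3 \cdot 1 \right)} = 50 \cdot 486 + \left(8 + \left(-2 + 3 \cdot 1\right)\right) = 24300 + \left(8 + \left(-2 + 3\right)\right) = 24300 + \left(8 + 1\right) = 24300 + 9 = 24309$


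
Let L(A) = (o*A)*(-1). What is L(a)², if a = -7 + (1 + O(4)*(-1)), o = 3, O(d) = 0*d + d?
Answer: 900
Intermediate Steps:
O(d) = d (O(d) = 0 + d = d)
a = -10 (a = -7 + (1 + 4*(-1)) = -7 + (1 - 4) = -7 - 3 = -10)
L(A) = -3*A (L(A) = (3*A)*(-1) = -3*A)
L(a)² = (-3*(-10))² = 30² = 900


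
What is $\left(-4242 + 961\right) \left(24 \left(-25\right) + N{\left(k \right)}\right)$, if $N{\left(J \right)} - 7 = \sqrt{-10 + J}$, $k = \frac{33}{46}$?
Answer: $1945633 - \frac{3281 i \sqrt{19642}}{46} \approx 1.9456 \cdot 10^{6} - 9996.3 i$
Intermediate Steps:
$k = \frac{33}{46}$ ($k = 33 \cdot \frac{1}{46} = \frac{33}{46} \approx 0.71739$)
$N{\left(J \right)} = 7 + \sqrt{-10 + J}$
$\left(-4242 + 961\right) \left(24 \left(-25\right) + N{\left(k \right)}\right) = \left(-4242 + 961\right) \left(24 \left(-25\right) + \left(7 + \sqrt{-10 + \frac{33}{46}}\right)\right) = - 3281 \left(-600 + \left(7 + \sqrt{- \frac{427}{46}}\right)\right) = - 3281 \left(-600 + \left(7 + \frac{i \sqrt{19642}}{46}\right)\right) = - 3281 \left(-593 + \frac{i \sqrt{19642}}{46}\right) = 1945633 - \frac{3281 i \sqrt{19642}}{46}$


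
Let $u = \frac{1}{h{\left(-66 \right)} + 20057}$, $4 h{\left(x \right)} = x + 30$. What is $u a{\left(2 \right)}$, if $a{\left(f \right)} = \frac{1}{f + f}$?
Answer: $\frac{1}{80192} \approx 1.247 \cdot 10^{-5}$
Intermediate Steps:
$h{\left(x \right)} = \frac{15}{2} + \frac{x}{4}$ ($h{\left(x \right)} = \frac{x + 30}{4} = \frac{30 + x}{4} = \frac{15}{2} + \frac{x}{4}$)
$u = \frac{1}{20048}$ ($u = \frac{1}{\left(\frac{15}{2} + \frac{1}{4} \left(-66\right)\right) + 20057} = \frac{1}{\left(\frac{15}{2} - \frac{33}{2}\right) + 20057} = \frac{1}{-9 + 20057} = \frac{1}{20048} \approx 4.988 \cdot 10^{-5}$)
$a{\left(f \right)} = \frac{1}{2 f}$
$u a{\left(2 \right)} = \frac{\frac{1}{2} \cdot \frac{1}{2}}{20048} = \frac{1}{20048} \cdot \frac{1}{4} = \frac{1}{80192}$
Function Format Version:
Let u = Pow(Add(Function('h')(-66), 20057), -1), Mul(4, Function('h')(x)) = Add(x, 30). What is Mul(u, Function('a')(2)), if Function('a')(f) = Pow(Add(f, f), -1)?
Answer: Rational(1, 80192) ≈ 1.2470e-5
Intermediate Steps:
Function('h')(x) = Add(Rational(15, 2), Mul(Rational(1, 4), x)) (Function('h')(x) = Mul(Rational(1, 4), Add(x, 30)) = Mul(Rational(1, 4), Add(30, x)) = Add(Rational(15, 2), Mul(Rational(1, 4), x)))
u = Rational(1, 20048) (u = Pow(Add(Add(Rational(15, 2), Mul(Rational(1, 4), -66)), 20057), -1) = Pow(Add(Add(Rational(15, 2), Rational(-33, 2)), 20057), -1) = Pow(Add(-9, 20057), -1) = Pow(20048, -1) = Rational(1, 20048) ≈ 4.9880e-5)
Function('a')(f) = Mul(Rational(1, 2), Pow(f, -1)) (Function('a')(f) = Pow(Mul(2, f), -1) = Mul(Rational(1, 2), Pow(f, -1)))
Mul(u, Function('a')(2)) = Mul(Rational(1, 20048), Mul(Rational(1, 2), Pow(2, -1))) = Mul(Rational(1, 20048), Mul(Rational(1, 2), Rational(1, 2))) = Mul(Rational(1, 20048), Rational(1, 4)) = Rational(1, 80192)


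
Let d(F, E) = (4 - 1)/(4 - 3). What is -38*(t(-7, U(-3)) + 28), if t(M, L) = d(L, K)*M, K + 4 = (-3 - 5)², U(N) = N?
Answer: -266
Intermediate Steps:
K = 60 (K = -4 + (-3 - 5)² = -4 + (-8)² = -4 + 64 = 60)
d(F, E) = 3 (d(F, E) = 3/1 = 3*1 = 3)
t(M, L) = 3*M
-38*(t(-7, U(-3)) + 28) = -38*(3*(-7) + 28) = -38*(-21 + 28) = -38*7 = -266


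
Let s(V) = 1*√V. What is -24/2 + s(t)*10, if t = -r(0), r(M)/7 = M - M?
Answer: -12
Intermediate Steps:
r(M) = 0 (r(M) = 7*(M - M) = 7*0 = 0)
t = 0 (t = -1*0 = 0)
s(V) = √V
-24/2 + s(t)*10 = -24/2 + √0*10 = -24/2 + 0*10 = -3*4 + 0 = -12 + 0 = -12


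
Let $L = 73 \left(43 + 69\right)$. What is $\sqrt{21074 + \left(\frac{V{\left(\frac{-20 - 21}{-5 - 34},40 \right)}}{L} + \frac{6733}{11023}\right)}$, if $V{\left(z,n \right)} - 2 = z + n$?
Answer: $\frac{\sqrt{3053546678569297911}}{12037116} \approx 145.17$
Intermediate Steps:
$V{\left(z,n \right)} = 2 + n + z$ ($V{\left(z,n \right)} = 2 + \left(z + n\right) = 2 + \left(n + z\right) = 2 + n + z$)
$L = 8176$ ($L = 73 \cdot 112 = 8176$)
$\sqrt{21074 + \left(\frac{V{\left(\frac{-20 - 21}{-5 - 34},40 \right)}}{L} + \frac{6733}{11023}\right)} = \sqrt{21074 + \left(\frac{2 + 40 + \frac{-20 - 21}{-5 - 34}}{8176} + \frac{6733}{11023}\right)} = \sqrt{21074 + \left(\left(2 + 40 - \frac{41}{-39}\right) \frac{1}{8176} + 6733 \cdot \frac{1}{11023}\right)} = \sqrt{21074 + \left(\left(2 + 40 - - \frac{41}{39}\right) \frac{1}{8176} + \frac{6733}{11023}\right)} = \sqrt{21074 + \left(\left(2 + 40 + \frac{41}{39}\right) \frac{1}{8176} + \frac{6733}{11023}\right)} = \sqrt{21074 + \left(\frac{1679}{39} \cdot \frac{1}{8176} + \frac{6733}{11023}\right)} = \sqrt{21074 + \left(\frac{23}{4368} + \frac{6733}{11023}\right)} = \sqrt{21074 + \frac{29663273}{48148464}} = \sqrt{\frac{1014710393609}{48148464}} = \frac{\sqrt{3053546678569297911}}{12037116}$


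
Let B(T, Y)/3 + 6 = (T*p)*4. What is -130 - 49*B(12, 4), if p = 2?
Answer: -13360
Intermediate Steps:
B(T, Y) = -18 + 24*T (B(T, Y) = -18 + 3*((T*2)*4) = -18 + 3*((2*T)*4) = -18 + 3*(8*T) = -18 + 24*T)
-130 - 49*B(12, 4) = -130 - 49*(-18 + 24*12) = -130 - 49*(-18 + 288) = -130 - 49*270 = -130 - 13230 = -13360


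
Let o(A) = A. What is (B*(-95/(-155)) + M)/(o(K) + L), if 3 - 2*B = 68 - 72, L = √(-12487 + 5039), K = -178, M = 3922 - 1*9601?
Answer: 31324885/1213092 + 2463755*I*√38/1213092 ≈ 25.822 + 12.52*I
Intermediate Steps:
M = -5679 (M = 3922 - 9601 = -5679)
L = 14*I*√38 (L = √(-7448) = 14*I*√38 ≈ 86.302*I)
B = 7/2 (B = 3/2 - (68 - 72)/2 = 3/2 - ½*(-4) = 3/2 + 2 = 7/2 ≈ 3.5000)
(B*(-95/(-155)) + M)/(o(K) + L) = (7*(-95/(-155))/2 - 5679)/(-178 + 14*I*√38) = (7*(-95*(-1/155))/2 - 5679)/(-178 + 14*I*√38) = ((7/2)*(19/31) - 5679)/(-178 + 14*I*√38) = (133/62 - 5679)/(-178 + 14*I*√38) = -351965/(62*(-178 + 14*I*√38))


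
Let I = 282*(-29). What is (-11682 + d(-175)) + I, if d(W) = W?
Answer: -20035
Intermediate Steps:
I = -8178
(-11682 + d(-175)) + I = (-11682 - 175) - 8178 = -11857 - 8178 = -20035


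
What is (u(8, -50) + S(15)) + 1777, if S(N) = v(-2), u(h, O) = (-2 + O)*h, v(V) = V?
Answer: 1359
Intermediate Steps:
u(h, O) = h*(-2 + O)
S(N) = -2
(u(8, -50) + S(15)) + 1777 = (8*(-2 - 50) - 2) + 1777 = (8*(-52) - 2) + 1777 = (-416 - 2) + 1777 = -418 + 1777 = 1359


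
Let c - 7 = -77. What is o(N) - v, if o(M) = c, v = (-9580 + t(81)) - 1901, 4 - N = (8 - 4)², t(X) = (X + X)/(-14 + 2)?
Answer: 22849/2 ≈ 11425.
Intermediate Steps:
c = -70 (c = 7 - 77 = -70)
t(X) = -X/6 (t(X) = (2*X)/(-12) = (2*X)*(-1/12) = -X/6)
N = -12 (N = 4 - (8 - 4)² = 4 - 1*4² = 4 - 1*16 = 4 - 16 = -12)
v = -22989/2 (v = (-9580 - ⅙*81) - 1901 = (-9580 - 27/2) - 1901 = -19187/2 - 1901 = -22989/2 ≈ -11495.)
o(M) = -70
o(N) - v = -70 - 1*(-22989/2) = -70 + 22989/2 = 22849/2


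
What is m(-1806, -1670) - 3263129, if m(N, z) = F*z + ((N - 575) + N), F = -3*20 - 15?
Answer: -3142066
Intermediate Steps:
F = -75 (F = -60 - 15 = -75)
m(N, z) = -575 - 75*z + 2*N (m(N, z) = -75*z + ((N - 575) + N) = -75*z + ((-575 + N) + N) = -75*z + (-575 + 2*N) = -575 - 75*z + 2*N)
m(-1806, -1670) - 3263129 = (-575 - 75*(-1670) + 2*(-1806)) - 3263129 = (-575 + 125250 - 3612) - 3263129 = 121063 - 3263129 = -3142066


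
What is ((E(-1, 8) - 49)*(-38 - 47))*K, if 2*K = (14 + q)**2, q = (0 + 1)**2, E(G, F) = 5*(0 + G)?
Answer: 516375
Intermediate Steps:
E(G, F) = 5*G
q = 1 (q = 1**2 = 1)
K = 225/2 (K = (14 + 1)**2/2 = (1/2)*15**2 = (1/2)*225 = 225/2 ≈ 112.50)
((E(-1, 8) - 49)*(-38 - 47))*K = ((5*(-1) - 49)*(-38 - 47))*(225/2) = ((-5 - 49)*(-85))*(225/2) = -54*(-85)*(225/2) = 4590*(225/2) = 516375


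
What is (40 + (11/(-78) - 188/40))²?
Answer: 47004736/38025 ≈ 1236.2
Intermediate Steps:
(40 + (11/(-78) - 188/40))² = (40 + (11*(-1/78) - 188*1/40))² = (40 + (-11/78 - 47/10))² = (40 - 944/195)² = (6856/195)² = 47004736/38025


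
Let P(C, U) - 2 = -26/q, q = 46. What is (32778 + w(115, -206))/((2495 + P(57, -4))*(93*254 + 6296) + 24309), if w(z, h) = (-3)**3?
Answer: 753273/1718390831 ≈ 0.00043836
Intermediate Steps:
w(z, h) = -27
P(C, U) = 33/23 (P(C, U) = 2 - 26/46 = 2 - 26*1/46 = 2 - 13/23 = 33/23)
(32778 + w(115, -206))/((2495 + P(57, -4))*(93*254 + 6296) + 24309) = (32778 - 27)/((2495 + 33/23)*(93*254 + 6296) + 24309) = 32751/(57418*(23622 + 6296)/23 + 24309) = 32751/((57418/23)*29918 + 24309) = 32751/(1717831724/23 + 24309) = 32751/(1718390831/23) = 32751*(23/1718390831) = 753273/1718390831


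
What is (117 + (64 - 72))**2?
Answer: 11881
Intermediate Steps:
(117 + (64 - 72))**2 = (117 - 8)**2 = 109**2 = 11881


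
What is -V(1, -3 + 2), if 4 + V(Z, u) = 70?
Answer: -66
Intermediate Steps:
V(Z, u) = 66 (V(Z, u) = -4 + 70 = 66)
-V(1, -3 + 2) = -1*66 = -66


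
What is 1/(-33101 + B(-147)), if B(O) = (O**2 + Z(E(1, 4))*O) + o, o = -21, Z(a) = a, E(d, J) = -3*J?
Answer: -1/9749 ≈ -0.00010257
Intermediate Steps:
B(O) = -21 + O**2 - 12*O (B(O) = (O**2 + (-3*4)*O) - 21 = (O**2 - 12*O) - 21 = -21 + O**2 - 12*O)
1/(-33101 + B(-147)) = 1/(-33101 + (-21 + (-147)**2 - 12*(-147))) = 1/(-33101 + (-21 + 21609 + 1764)) = 1/(-33101 + 23352) = 1/(-9749) = -1/9749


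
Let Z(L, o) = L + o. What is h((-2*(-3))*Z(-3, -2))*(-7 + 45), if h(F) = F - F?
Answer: 0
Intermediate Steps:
h(F) = 0
h((-2*(-3))*Z(-3, -2))*(-7 + 45) = 0*(-7 + 45) = 0*38 = 0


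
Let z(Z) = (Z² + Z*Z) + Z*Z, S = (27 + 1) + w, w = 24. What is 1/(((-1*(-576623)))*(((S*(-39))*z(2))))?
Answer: -1/14032697328 ≈ -7.1262e-11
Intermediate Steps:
S = 52 (S = (27 + 1) + 24 = 28 + 24 = 52)
z(Z) = 3*Z² (z(Z) = (Z² + Z²) + Z² = 2*Z² + Z² = 3*Z²)
1/(((-1*(-576623)))*(((S*(-39))*z(2)))) = 1/(((-1*(-576623)))*(((52*(-39))*(3*2²)))) = 1/(576623*((-6084*4))) = 1/(576623*((-2028*12))) = (1/576623)/(-24336) = (1/576623)*(-1/24336) = -1/14032697328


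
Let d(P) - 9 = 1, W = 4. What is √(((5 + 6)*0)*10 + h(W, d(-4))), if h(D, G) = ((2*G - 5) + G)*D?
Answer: 10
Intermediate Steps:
d(P) = 10 (d(P) = 9 + 1 = 10)
h(D, G) = D*(-5 + 3*G) (h(D, G) = ((-5 + 2*G) + G)*D = (-5 + 3*G)*D = D*(-5 + 3*G))
√(((5 + 6)*0)*10 + h(W, d(-4))) = √(((5 + 6)*0)*10 + 4*(-5 + 3*10)) = √((11*0)*10 + 4*(-5 + 30)) = √(0*10 + 4*25) = √(0 + 100) = √100 = 10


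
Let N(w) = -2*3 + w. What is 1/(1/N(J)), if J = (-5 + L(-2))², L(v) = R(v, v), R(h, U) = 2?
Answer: 3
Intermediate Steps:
L(v) = 2
J = 9 (J = (-5 + 2)² = (-3)² = 9)
N(w) = -6 + w
1/(1/N(J)) = 1/(1/(-6 + 9)) = 1/(1/3) = 1/(⅓) = 3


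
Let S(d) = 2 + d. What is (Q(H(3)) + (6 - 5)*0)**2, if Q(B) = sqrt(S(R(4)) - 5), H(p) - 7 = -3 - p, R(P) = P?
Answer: 1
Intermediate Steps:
H(p) = 4 - p (H(p) = 7 + (-3 - p) = 4 - p)
Q(B) = 1 (Q(B) = sqrt((2 + 4) - 5) = sqrt(6 - 5) = sqrt(1) = 1)
(Q(H(3)) + (6 - 5)*0)**2 = (1 + (6 - 5)*0)**2 = (1 + 1*0)**2 = (1 + 0)**2 = 1**2 = 1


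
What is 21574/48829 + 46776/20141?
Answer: 10745246/3887213 ≈ 2.7643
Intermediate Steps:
21574/48829 + 46776/20141 = 21574*(1/48829) + 46776*(1/20141) = 938/2123 + 46776/20141 = 10745246/3887213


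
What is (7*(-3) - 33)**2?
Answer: 2916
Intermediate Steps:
(7*(-3) - 33)**2 = (-21 - 33)**2 = (-54)**2 = 2916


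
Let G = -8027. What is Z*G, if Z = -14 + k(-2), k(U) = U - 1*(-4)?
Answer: 96324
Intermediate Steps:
k(U) = 4 + U (k(U) = U + 4 = 4 + U)
Z = -12 (Z = -14 + (4 - 2) = -14 + 2 = -12)
Z*G = -12*(-8027) = 96324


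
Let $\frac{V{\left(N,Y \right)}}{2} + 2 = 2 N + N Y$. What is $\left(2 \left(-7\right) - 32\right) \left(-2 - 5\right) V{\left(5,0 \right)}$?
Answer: $5152$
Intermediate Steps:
$V{\left(N,Y \right)} = -4 + 4 N + 2 N Y$ ($V{\left(N,Y \right)} = -4 + 2 \left(2 N + N Y\right) = -4 + \left(4 N + 2 N Y\right) = -4 + 4 N + 2 N Y$)
$\left(2 \left(-7\right) - 32\right) \left(-2 - 5\right) V{\left(5,0 \right)} = \left(2 \left(-7\right) - 32\right) \left(-2 - 5\right) \left(-4 + 4 \cdot 5 + 2 \cdot 5 \cdot 0\right) = \left(-14 - 32\right) \left(- 7 \left(-4 + 20 + 0\right)\right) = - 46 \left(\left(-7\right) 16\right) = \left(-46\right) \left(-112\right) = 5152$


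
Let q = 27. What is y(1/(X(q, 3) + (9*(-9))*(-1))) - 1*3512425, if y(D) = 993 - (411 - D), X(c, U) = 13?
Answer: -330113241/94 ≈ -3.5118e+6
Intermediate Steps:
y(D) = 582 + D (y(D) = 993 + (-411 + D) = 582 + D)
y(1/(X(q, 3) + (9*(-9))*(-1))) - 1*3512425 = (582 + 1/(13 + (9*(-9))*(-1))) - 1*3512425 = (582 + 1/(13 - 81*(-1))) - 3512425 = (582 + 1/(13 + 81)) - 3512425 = (582 + 1/94) - 3512425 = 54709/94 - 3512425 = -330113241/94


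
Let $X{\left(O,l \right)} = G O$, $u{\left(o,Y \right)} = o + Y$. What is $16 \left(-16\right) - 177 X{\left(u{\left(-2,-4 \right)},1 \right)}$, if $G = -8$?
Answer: $-8752$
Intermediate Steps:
$u{\left(o,Y \right)} = Y + o$
$X{\left(O,l \right)} = - 8 O$
$16 \left(-16\right) - 177 X{\left(u{\left(-2,-4 \right)},1 \right)} = 16 \left(-16\right) - 177 \left(- 8 \left(-4 - 2\right)\right) = -256 - 177 \left(\left(-8\right) \left(-6\right)\right) = -256 - 8496 = -8752$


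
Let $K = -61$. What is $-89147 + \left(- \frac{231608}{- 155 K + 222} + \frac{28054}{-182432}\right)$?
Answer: $- \frac{78711072235711}{882697232} \approx -89171.0$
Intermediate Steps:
$-89147 + \left(- \frac{231608}{- 155 K + 222} + \frac{28054}{-182432}\right) = -89147 + \left(- \frac{231608}{\left(-155\right) \left(-61\right) + 222} + \frac{28054}{-182432}\right) = -89147 + \left(- \frac{231608}{9455 + 222} + 28054 \left(- \frac{1}{182432}\right)\right) = -89147 - \left(\frac{14027}{91216} + \frac{231608}{9677}\right) = -89147 - \frac{21262094607}{882697232} = - \frac{78711072235711}{882697232}$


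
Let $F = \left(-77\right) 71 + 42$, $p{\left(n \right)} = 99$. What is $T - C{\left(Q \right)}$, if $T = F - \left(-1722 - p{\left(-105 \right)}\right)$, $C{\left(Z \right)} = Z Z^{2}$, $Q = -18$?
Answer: $2228$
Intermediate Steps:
$F = -5425$ ($F = -5467 + 42 = -5425$)
$C{\left(Z \right)} = Z^{3}$
$T = -3604$ ($T = -5425 - \left(-1722 - 99\right) = -5425 - -1821 = -5425 + 1821 = -3604$)
$T - C{\left(Q \right)} = -3604 - \left(-18\right)^{3} = -3604 - -5832 = -3604 + 5832 = 2228$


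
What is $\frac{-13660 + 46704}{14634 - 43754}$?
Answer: $- \frac{8261}{7280} \approx -1.1348$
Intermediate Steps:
$\frac{-13660 + 46704}{14634 - 43754} = \frac{33044}{-29120} = 33044 \left(- \frac{1}{29120}\right) = - \frac{8261}{7280}$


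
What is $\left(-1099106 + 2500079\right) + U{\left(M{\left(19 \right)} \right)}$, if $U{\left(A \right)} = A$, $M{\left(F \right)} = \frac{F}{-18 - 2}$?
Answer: $\frac{28019441}{20} \approx 1.401 \cdot 10^{6}$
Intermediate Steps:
$M{\left(F \right)} = - \frac{F}{20}$ ($M{\left(F \right)} = \frac{F}{-18 - 2} = \frac{F}{-20} = F \left(- \frac{1}{20}\right) = - \frac{F}{20}$)
$\left(-1099106 + 2500079\right) + U{\left(M{\left(19 \right)} \right)} = \left(-1099106 + 2500079\right) - \frac{19}{20} = 1400973 - \frac{19}{20} = \frac{28019441}{20}$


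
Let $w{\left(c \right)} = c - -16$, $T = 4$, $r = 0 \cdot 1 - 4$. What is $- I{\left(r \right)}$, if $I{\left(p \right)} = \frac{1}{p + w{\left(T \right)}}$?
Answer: $- \frac{1}{16} \approx -0.0625$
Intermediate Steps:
$r = -4$ ($r = 0 - 4 = -4$)
$w{\left(c \right)} = 16 + c$ ($w{\left(c \right)} = c + 16 = 16 + c$)
$I{\left(p \right)} = \frac{1}{20 + p}$ ($I{\left(p \right)} = \frac{1}{p + \left(16 + 4\right)} = \frac{1}{p + 20} = \frac{1}{20 + p}$)
$- I{\left(r \right)} = - \frac{1}{20 - 4} = - \frac{1}{16}$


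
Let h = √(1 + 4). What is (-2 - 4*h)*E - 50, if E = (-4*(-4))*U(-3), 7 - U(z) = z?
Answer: -370 - 640*√5 ≈ -1801.1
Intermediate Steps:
U(z) = 7 - z
E = 160 (E = (-4*(-4))*(7 - 1*(-3)) = 16*(7 + 3) = 16*10 = 160)
h = √5 ≈ 2.2361
(-2 - 4*h)*E - 50 = (-2 - 4*√5)*160 - 50 = (-320 - 640*√5) - 50 = -370 - 640*√5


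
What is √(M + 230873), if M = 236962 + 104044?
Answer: 7*√11671 ≈ 756.23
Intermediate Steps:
M = 341006
√(M + 230873) = √(341006 + 230873) = √571879 = 7*√11671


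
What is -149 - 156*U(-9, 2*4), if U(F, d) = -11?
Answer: 1567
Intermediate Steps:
-149 - 156*U(-9, 2*4) = -149 - 156*(-11) = -149 + 1716 = 1567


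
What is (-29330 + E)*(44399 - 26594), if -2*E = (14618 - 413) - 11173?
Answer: -549213030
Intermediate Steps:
E = -1516 (E = -((14618 - 413) - 11173)/2 = -(14205 - 11173)/2 = -½*3032 = -1516)
(-29330 + E)*(44399 - 26594) = (-29330 - 1516)*(44399 - 26594) = -30846*17805 = -549213030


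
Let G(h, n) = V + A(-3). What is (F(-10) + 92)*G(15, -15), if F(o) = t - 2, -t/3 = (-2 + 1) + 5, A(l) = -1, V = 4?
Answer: 234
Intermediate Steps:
t = -12 (t = -3*((-2 + 1) + 5) = -3*(-1 + 5) = -3*4 = -12)
G(h, n) = 3 (G(h, n) = 4 - 1 = 3)
F(o) = -14 (F(o) = -12 - 2 = -14)
(F(-10) + 92)*G(15, -15) = (-14 + 92)*3 = 78*3 = 234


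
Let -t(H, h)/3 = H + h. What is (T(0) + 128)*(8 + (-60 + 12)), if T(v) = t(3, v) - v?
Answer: -4760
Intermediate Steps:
t(H, h) = -3*H - 3*h (t(H, h) = -3*(H + h) = -3*H - 3*h)
T(v) = -9 - 4*v (T(v) = (-3*3 - 3*v) - v = (-9 - 3*v) - v = -9 - 4*v)
(T(0) + 128)*(8 + (-60 + 12)) = ((-9 - 4*0) + 128)*(8 + (-60 + 12)) = ((-9 + 0) + 128)*(8 - 48) = (-9 + 128)*(-40) = 119*(-40) = -4760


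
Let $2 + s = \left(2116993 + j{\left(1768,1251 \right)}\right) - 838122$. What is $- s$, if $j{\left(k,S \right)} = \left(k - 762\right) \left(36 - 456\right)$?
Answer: $-856349$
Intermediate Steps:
$j{\left(k,S \right)} = 320040 - 420 k$ ($j{\left(k,S \right)} = \left(-762 + k\right) \left(-420\right) = 320040 - 420 k$)
$s = 856349$ ($s = -2 + \left(\left(2116993 + \left(320040 - 742560\right)\right) - 838122\right) = -2 + \left(\left(2116993 - 422520\right) - 838122\right) = -2 + \left(1694473 - 838122\right) = -2 + 856351 = 856349$)
$- s = \left(-1\right) 856349 = -856349$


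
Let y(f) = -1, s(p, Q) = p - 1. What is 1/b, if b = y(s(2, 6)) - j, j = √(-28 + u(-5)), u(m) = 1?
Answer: I/(-I + 3*√3) ≈ -0.035714 + 0.18558*I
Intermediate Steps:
s(p, Q) = -1 + p
j = 3*I*√3 (j = √(-28 + 1) = √(-27) = 3*I*√3 ≈ 5.1962*I)
b = -1 - 3*I*√3 ≈ -1.0 - 5.1962*I
1/b = 1/(-1 - 3*I*√3)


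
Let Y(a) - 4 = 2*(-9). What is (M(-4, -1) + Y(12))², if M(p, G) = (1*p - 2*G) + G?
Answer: 289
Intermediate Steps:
Y(a) = -14 (Y(a) = 4 + 2*(-9) = 4 - 18 = -14)
M(p, G) = p - G (M(p, G) = (p - 2*G) + G = p - G)
(M(-4, -1) + Y(12))² = ((-4 - 1*(-1)) - 14)² = ((-4 + 1) - 14)² = (-3 - 14)² = (-17)² = 289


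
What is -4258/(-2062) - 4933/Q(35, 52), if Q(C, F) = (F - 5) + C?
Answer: -4911345/84542 ≈ -58.094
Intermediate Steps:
Q(C, F) = -5 + C + F (Q(C, F) = (-5 + F) + C = -5 + C + F)
-4258/(-2062) - 4933/Q(35, 52) = -4258/(-2062) - 4933/(-5 + 35 + 52) = -4258*(-1/2062) - 4933/82 = 2129/1031 - 4933*1/82 = 2129/1031 - 4933/82 = -4911345/84542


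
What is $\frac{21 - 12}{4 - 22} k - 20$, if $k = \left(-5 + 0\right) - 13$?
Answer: $-11$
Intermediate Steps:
$k = -18$ ($k = -5 - 13 = -18$)
$\frac{21 - 12}{4 - 22} k - 20 = \frac{21 - 12}{4 - 22} \left(-18\right) - 20 = \frac{9}{-18} \left(-18\right) - 20 = 9 \left(- \frac{1}{18}\right) \left(-18\right) - 20 = \left(- \frac{1}{2}\right) \left(-18\right) - 20 = 9 - 20 = -11$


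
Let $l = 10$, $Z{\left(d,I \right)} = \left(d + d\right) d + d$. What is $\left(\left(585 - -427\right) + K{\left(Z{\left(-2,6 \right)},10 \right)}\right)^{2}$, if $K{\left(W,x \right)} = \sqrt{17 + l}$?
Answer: $1024171 + 6072 \sqrt{3} \approx 1.0347 \cdot 10^{6}$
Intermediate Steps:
$Z{\left(d,I \right)} = d + 2 d^{2}$ ($Z{\left(d,I \right)} = 2 d d + d = 2 d^{2} + d = d + 2 d^{2}$)
$K{\left(W,x \right)} = 3 \sqrt{3}$ ($K{\left(W,x \right)} = \sqrt{17 + 10} = \sqrt{27} = 3 \sqrt{3}$)
$\left(\left(585 - -427\right) + K{\left(Z{\left(-2,6 \right)},10 \right)}\right)^{2} = \left(\left(585 - -427\right) + 3 \sqrt{3}\right)^{2} = \left(\left(585 + 427\right) + 3 \sqrt{3}\right)^{2} = \left(1012 + 3 \sqrt{3}\right)^{2}$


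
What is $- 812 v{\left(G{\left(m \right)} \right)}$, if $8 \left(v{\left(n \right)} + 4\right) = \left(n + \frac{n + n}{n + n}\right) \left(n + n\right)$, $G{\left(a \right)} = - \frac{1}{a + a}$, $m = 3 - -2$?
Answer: $\frac{326627}{100} \approx 3266.3$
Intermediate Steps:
$m = 5$ ($m = 3 + 2 = 5$)
$G{\left(a \right)} = - \frac{1}{2 a}$
$v{\left(n \right)} = -4 + \frac{n \left(1 + n\right)}{4}$ ($v{\left(n \right)} = -4 + \frac{\left(n + \frac{n + n}{n + n}\right) \left(n + n\right)}{8} = -4 + \frac{\left(n + \frac{2 n}{2 n}\right) 2 n}{8} = -4 + \frac{\left(n + 2 n \frac{1}{2 n}\right) 2 n}{8} = -4 + \frac{\left(n + 1\right) 2 n}{8} = -4 + \frac{\left(1 + n\right) 2 n}{8} = -4 + \frac{2 n \left(1 + n\right)}{8} = -4 + \frac{n \left(1 + n\right)}{4}$)
$- 812 v{\left(G{\left(m \right)} \right)} = - 812 \left(-4 + \frac{\left(- \frac{1}{2}\right) \frac{1}{5}}{4} + \frac{\left(- \frac{1}{2 \cdot 5}\right)^{2}}{4}\right) = - 812 \left(-4 + \frac{\left(- \frac{1}{2}\right) \frac{1}{5}}{4} + \frac{\left(\left(- \frac{1}{2}\right) \frac{1}{5}\right)^{2}}{4}\right) = - 812 \left(-4 + \frac{1}{4} \left(- \frac{1}{10}\right) + \frac{\left(- \frac{1}{10}\right)^{2}}{4}\right) = - 812 \left(-4 - \frac{1}{40} + \frac{1}{4} \cdot \frac{1}{100}\right) = - 812 \left(-4 - \frac{1}{40} + \frac{1}{400}\right) = \left(-812\right) \left(- \frac{1609}{400}\right) = \frac{326627}{100}$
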